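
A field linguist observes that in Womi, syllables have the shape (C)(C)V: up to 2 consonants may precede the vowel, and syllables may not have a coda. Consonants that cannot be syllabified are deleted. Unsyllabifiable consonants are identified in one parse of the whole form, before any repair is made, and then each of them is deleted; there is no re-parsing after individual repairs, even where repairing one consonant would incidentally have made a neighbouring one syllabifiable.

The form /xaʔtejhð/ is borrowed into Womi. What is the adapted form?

xaʔte

The consonants /j/, /h/, /ð/ cannot be parsed into a legal (C)(C)V syllable (no codas are permitted; onsets may contain at most 2 consonants).
Deletion applies to /j/, /h/, /ð/.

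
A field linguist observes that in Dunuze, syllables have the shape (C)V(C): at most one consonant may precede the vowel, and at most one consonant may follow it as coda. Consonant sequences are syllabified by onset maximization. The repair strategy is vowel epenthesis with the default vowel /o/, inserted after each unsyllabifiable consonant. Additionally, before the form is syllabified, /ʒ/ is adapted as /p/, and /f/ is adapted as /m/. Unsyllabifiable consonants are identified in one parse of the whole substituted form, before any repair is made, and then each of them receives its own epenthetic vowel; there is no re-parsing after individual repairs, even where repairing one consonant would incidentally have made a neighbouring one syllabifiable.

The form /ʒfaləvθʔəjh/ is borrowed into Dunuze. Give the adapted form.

pomaləvθoʔəjho

Substitution: /ʒ/ → /p/, /f/ → /m/, giving /pmaləvθʔəjh/.
The consonants /p/, /θ/, /h/ cannot be parsed into a legal (C)V(C) syllable (at most one coda consonant is licensed; onsets are limited to one consonant).
Epenthesis after each stranded consonant: /p/ → /po/, /θ/ → /θo/, /h/ → /ho/.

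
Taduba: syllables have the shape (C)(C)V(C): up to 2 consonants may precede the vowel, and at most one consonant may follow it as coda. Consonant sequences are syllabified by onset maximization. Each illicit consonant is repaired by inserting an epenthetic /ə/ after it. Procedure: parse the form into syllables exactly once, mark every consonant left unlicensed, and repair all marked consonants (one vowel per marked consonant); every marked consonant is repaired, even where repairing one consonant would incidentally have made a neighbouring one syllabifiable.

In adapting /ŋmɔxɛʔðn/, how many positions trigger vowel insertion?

2

The unsyllabifiable consonants are /ð/, /n/; each receives one epenthetic vowel.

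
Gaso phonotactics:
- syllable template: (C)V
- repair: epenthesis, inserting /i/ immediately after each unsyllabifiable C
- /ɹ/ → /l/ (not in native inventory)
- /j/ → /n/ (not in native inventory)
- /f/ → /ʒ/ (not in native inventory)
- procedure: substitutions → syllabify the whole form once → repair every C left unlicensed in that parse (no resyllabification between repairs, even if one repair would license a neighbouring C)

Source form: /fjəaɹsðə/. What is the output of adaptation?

Substitution: /f/ → /ʒ/, /j/ → /n/, /ɹ/ → /l/, giving /ʒnəalsðə/.
Syllabifying with onset maximization leaves /ʒ/, /l/, /s/ stranded (no codas are permitted; onsets are limited to one consonant).
Each unlicensed consonant becomes the onset of a new syllable: /ʒ/ → /ʒi/, /l/ → /li/, /s/ → /si/.

ʒinəalisiðə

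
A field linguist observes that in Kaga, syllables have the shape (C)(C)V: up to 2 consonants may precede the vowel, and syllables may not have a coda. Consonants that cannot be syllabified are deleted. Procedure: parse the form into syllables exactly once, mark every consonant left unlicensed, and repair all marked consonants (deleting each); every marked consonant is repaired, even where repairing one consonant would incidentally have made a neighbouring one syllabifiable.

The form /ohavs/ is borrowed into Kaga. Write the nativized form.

oha

Syllabifying with onset maximization leaves /v/, /s/ stranded (no codas are permitted; onsets may contain at most 2 consonants).
Each unlicensed consonant is deleted: /v/, /s/.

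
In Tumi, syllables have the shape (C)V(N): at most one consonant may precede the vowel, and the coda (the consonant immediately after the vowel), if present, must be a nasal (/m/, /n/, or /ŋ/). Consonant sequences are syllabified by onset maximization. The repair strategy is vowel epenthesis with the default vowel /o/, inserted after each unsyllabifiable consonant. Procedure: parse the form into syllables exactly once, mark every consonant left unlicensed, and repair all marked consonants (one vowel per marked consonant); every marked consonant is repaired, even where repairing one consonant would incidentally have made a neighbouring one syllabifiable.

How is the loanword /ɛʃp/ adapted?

ɛʃopo

Syllabifying with onset maximization leaves /ʃ/, /p/ stranded (only a nasal (/m/, /n/, or /ŋ/) is licensed in coda position; onsets are limited to one consonant).
Each unlicensed consonant becomes the onset of a new syllable: /ʃ/ → /ʃo/, /p/ → /po/.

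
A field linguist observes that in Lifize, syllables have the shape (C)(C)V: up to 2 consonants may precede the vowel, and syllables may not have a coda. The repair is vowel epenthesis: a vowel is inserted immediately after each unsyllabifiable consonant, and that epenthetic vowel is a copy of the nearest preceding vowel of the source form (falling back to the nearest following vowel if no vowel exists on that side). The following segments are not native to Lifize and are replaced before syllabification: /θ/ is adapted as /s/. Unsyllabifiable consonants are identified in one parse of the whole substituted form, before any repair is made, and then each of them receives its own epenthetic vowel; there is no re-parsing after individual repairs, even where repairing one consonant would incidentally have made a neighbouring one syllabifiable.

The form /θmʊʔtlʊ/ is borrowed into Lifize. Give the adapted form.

Substitution: /θ/ → /s/, giving /smʊʔtlʊ/.
The consonants /ʔ/ cannot be parsed into a legal (C)(C)V syllable (no codas are permitted; onsets may contain at most 2 consonants).
Inserting the epenthetic vowel yields /ʔ/ → /ʔʊ/.

smʊʔʊtlʊ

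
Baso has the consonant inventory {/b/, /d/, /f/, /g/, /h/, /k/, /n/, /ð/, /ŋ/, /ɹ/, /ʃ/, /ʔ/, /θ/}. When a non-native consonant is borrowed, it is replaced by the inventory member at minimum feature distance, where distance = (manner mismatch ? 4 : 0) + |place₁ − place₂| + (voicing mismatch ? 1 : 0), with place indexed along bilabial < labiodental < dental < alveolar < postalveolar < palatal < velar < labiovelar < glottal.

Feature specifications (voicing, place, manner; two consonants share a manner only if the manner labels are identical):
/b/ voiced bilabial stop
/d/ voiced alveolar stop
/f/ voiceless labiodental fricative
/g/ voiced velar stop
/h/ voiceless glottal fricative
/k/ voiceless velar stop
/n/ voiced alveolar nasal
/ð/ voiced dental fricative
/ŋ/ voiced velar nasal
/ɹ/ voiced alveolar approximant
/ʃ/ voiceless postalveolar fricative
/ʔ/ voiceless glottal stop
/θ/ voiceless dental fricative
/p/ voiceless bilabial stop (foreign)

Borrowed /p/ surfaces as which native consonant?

b

/b/ is closest: same manner (stop), place distance 0 (bilabial→bilabial), voicing differs (+1); total 1. Next closest is /d/ at distance 4.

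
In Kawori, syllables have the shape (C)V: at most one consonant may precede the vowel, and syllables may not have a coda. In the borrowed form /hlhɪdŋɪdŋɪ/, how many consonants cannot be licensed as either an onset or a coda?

Syllabifying with onset maximization leaves /h/, /l/, /d/, /d/ stranded (no codas are permitted; onsets are limited to one consonant).

4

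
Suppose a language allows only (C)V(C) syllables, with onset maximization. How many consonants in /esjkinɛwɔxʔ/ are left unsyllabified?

2

The consonants /j/, /ʔ/ cannot be parsed into a legal (C)V(C) syllable (at most one coda consonant is licensed; onsets are limited to one consonant).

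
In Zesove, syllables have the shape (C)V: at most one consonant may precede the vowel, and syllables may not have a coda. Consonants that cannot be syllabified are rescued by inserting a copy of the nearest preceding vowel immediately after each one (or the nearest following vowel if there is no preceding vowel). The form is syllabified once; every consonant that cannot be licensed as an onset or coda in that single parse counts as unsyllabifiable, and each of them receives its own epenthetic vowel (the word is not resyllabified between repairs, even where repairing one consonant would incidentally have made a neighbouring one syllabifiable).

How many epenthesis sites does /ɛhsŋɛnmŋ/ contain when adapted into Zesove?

The unsyllabifiable consonants are /h/, /s/, /n/, /m/, /ŋ/; each receives one epenthetic vowel.

5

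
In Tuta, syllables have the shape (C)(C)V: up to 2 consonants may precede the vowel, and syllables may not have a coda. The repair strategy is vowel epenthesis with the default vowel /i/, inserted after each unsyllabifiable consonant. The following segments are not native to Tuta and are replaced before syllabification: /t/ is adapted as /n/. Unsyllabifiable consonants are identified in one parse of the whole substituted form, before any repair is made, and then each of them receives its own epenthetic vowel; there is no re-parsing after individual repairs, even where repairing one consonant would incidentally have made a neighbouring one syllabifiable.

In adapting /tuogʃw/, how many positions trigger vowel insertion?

After substitution the input is /nuogʃw/.
The unsyllabifiable consonants are /g/, /ʃ/, /w/; each receives one epenthetic vowel.

3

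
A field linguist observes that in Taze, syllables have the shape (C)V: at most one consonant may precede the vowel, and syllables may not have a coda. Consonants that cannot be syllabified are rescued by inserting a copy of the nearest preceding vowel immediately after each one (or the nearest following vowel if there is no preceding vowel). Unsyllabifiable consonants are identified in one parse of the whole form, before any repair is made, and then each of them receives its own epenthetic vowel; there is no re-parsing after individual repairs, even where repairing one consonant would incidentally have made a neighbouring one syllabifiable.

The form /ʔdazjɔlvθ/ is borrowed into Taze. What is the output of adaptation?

The consonants /ʔ/, /z/, /l/, /v/, /θ/ cannot be parsed into a legal (C)V syllable (no codas are permitted; onsets are limited to one consonant).
Inserting the epenthetic vowel yields /ʔ/ → /ʔa/, /z/ → /za/, /l/ → /lɔ/, /v/ → /vɔ/, /θ/ → /θɔ/.

ʔadazajɔlɔvɔθɔ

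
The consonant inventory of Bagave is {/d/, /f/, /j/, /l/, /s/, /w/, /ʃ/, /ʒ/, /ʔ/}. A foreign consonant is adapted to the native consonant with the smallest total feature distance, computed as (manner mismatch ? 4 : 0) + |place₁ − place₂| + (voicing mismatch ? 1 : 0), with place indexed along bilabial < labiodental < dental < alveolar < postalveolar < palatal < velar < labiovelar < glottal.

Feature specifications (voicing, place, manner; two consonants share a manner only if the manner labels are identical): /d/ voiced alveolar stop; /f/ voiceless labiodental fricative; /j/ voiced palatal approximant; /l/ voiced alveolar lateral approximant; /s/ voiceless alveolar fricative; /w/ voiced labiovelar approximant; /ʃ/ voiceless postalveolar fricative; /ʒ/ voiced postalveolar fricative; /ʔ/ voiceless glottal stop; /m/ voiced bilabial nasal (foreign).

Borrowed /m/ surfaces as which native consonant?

/f/ is closest: manner differs (nasal→fricative, +4), place distance 1 (bilabial→labiodental), voicing differs (+1); total 6. Next closest is /d/ at distance 7.

f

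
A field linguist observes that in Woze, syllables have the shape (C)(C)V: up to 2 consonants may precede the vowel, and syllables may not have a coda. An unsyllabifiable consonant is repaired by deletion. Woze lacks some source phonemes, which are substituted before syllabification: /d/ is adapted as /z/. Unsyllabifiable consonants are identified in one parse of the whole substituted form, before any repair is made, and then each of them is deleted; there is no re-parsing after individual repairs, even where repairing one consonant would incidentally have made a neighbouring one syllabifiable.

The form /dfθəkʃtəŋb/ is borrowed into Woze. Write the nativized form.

fθəʃtə

Substitution: /d/ → /z/, giving /zfθəkʃtəŋb/.
Under (C)(C)V, the unsyllabifiable consonants are /z/, /k/, /ŋ/, /b/ (no codas are permitted; onsets may contain at most 2 consonants).
Each unlicensed consonant is deleted: /z/, /k/, /ŋ/, /b/.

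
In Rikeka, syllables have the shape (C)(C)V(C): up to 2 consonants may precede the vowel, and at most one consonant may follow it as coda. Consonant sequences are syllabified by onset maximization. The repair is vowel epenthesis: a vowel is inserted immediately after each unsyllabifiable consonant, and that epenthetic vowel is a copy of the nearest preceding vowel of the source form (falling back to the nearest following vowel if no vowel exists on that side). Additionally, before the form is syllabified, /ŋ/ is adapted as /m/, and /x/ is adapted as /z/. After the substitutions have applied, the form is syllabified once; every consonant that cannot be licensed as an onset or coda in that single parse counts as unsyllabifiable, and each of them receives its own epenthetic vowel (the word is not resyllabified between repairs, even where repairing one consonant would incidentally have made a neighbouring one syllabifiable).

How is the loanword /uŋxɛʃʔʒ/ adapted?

umzɛʃʔɛʒɛ

Substitution: /ŋ/ → /m/, /x/ → /z/, giving /umzɛʃʔʒ/.
Under (C)(C)V(C), the unsyllabifiable consonants are /ʔ/, /ʒ/ (at most one coda consonant is licensed; onsets may contain at most 2 consonants).
Each unlicensed consonant becomes the onset of a new syllable: /ʔ/ → /ʔɛ/, /ʒ/ → /ʒɛ/.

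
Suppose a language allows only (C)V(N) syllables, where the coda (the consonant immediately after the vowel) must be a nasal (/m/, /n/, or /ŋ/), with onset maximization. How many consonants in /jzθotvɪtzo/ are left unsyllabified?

Under (C)V(N), the unsyllabifiable consonants are /j/, /z/, /t/, /t/ (only a nasal (/m/, /n/, or /ŋ/) is licensed in coda position; onsets are limited to one consonant).

4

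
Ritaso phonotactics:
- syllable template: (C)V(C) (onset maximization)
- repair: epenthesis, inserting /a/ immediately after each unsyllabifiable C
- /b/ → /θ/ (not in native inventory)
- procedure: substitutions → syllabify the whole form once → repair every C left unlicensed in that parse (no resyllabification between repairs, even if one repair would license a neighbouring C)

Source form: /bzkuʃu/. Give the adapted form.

Substitution: /b/ → /θ/, giving /θzkuʃu/.
Under (C)V(C), the unsyllabifiable consonants are /θ/, /z/ (at most one coda consonant is licensed; onsets are limited to one consonant).
Inserting the epenthetic vowel yields /θ/ → /θa/, /z/ → /za/.

θazakuʃu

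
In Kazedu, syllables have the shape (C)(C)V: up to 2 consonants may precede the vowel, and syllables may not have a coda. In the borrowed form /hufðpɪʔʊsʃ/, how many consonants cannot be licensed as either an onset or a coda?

The consonants /f/, /s/, /ʃ/ cannot be parsed into a legal (C)(C)V syllable (no codas are permitted; onsets may contain at most 2 consonants).

3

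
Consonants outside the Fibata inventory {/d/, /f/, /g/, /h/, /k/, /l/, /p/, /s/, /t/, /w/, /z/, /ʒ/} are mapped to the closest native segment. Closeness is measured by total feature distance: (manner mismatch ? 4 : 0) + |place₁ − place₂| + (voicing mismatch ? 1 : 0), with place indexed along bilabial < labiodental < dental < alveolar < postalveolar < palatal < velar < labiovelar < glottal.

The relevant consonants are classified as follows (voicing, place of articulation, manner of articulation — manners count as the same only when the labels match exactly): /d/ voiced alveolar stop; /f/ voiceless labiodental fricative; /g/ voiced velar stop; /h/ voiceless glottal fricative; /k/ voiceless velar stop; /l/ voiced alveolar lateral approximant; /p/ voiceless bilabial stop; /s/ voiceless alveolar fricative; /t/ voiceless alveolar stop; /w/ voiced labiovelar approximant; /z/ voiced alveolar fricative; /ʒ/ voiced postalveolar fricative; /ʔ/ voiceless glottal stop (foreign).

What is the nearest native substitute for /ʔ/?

k

/k/ is closest: same manner (stop), place distance 2 (glottal→velar), same voicing; total 2. Next closest is /g/ at distance 3.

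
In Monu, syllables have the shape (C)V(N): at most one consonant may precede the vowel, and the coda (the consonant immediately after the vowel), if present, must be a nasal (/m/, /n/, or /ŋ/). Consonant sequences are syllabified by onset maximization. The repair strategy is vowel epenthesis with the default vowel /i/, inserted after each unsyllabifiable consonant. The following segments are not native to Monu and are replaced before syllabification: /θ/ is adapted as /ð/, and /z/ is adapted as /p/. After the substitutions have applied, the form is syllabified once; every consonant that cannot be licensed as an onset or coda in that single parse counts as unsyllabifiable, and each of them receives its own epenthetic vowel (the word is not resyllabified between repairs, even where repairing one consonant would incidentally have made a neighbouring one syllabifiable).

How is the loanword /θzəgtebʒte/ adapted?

ðipəgitebiʒite

Substitution: /θ/ → /ð/, /z/ → /p/, giving /ðpəgtebʒte/.
The consonants /ð/, /g/, /b/, /ʒ/ cannot be parsed into a legal (C)V(N) syllable (only a nasal (/m/, /n/, or /ŋ/) is licensed in coda position; onsets are limited to one consonant).
Epenthesis after each stranded consonant: /ð/ → /ði/, /g/ → /gi/, /b/ → /bi/, /ʒ/ → /ʒi/.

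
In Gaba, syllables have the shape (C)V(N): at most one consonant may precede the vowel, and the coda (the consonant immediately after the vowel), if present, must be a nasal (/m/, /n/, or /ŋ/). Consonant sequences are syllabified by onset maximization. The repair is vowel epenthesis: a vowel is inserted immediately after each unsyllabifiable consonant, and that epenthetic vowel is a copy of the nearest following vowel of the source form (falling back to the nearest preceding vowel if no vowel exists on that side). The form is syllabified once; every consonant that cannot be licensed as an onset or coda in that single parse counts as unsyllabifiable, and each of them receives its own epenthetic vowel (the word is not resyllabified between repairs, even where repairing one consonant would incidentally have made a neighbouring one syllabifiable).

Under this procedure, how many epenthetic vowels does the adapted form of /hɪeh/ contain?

The unsyllabifiable consonants are /h/; each receives one epenthetic vowel.

1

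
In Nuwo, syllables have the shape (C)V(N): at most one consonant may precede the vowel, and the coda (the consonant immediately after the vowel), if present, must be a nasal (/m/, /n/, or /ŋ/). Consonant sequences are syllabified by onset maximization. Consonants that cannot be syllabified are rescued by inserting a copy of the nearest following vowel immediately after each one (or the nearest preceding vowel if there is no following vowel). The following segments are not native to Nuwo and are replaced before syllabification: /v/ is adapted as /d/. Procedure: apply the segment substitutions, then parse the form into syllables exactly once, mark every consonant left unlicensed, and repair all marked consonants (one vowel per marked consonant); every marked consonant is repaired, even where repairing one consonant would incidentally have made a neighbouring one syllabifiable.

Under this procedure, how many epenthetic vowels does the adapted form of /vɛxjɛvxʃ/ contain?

After substitution the input is /dɛxjɛdxʃ/.
The unsyllabifiable consonants are /x/, /d/, /x/, /ʃ/; each receives one epenthetic vowel.

4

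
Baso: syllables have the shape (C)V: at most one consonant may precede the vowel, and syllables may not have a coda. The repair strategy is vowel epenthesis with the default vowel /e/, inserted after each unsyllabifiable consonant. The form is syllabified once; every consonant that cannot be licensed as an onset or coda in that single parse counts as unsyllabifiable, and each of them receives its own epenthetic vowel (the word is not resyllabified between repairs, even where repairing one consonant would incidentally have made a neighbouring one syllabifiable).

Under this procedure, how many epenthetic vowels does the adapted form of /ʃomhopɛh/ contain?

The unsyllabifiable consonants are /m/, /h/; each receives one epenthetic vowel.

2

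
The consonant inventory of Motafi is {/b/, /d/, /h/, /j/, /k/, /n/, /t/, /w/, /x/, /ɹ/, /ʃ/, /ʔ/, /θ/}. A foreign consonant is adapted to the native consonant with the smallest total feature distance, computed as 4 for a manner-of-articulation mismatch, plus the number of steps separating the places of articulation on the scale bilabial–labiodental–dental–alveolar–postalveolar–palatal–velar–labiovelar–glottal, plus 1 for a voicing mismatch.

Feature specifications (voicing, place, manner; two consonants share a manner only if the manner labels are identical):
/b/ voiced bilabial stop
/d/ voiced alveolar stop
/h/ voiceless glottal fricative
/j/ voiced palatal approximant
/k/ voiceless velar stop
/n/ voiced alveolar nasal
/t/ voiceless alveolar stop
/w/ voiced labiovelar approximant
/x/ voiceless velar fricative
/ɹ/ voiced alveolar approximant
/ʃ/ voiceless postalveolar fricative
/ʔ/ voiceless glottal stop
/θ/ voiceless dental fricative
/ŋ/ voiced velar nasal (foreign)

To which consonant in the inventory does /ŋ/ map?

/n/ is closest: same manner (nasal), place distance 3 (velar→alveolar), same voicing; total 3. Next closest is /j/ at distance 5.

n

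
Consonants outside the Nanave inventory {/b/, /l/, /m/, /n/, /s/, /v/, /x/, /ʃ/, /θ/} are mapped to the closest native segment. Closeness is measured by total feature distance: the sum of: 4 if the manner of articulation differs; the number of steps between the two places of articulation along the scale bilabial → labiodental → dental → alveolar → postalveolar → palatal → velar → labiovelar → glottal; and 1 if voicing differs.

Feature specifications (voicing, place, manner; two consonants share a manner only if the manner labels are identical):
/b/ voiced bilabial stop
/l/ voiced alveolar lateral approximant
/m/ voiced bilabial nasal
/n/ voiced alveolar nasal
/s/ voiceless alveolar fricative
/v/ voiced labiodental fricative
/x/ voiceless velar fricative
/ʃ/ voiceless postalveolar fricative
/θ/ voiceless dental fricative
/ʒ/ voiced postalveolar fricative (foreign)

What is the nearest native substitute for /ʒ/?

ʃ

/ʃ/ is closest: same manner (fricative), place distance 0 (postalveolar→postalveolar), voicing differs (+1); total 1. Next closest is /s/ at distance 2.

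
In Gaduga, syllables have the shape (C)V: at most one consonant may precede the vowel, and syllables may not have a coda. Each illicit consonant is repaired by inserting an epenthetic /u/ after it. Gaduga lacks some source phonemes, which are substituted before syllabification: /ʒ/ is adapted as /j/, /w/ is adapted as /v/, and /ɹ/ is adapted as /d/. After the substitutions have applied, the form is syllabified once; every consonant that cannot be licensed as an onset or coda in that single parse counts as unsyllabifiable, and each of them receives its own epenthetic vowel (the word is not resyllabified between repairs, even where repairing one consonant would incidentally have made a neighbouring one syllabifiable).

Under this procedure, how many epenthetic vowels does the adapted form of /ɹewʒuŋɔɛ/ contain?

After substitution the input is /devjuŋɔɛ/.
The unsyllabifiable consonants are /v/; each receives one epenthetic vowel.

1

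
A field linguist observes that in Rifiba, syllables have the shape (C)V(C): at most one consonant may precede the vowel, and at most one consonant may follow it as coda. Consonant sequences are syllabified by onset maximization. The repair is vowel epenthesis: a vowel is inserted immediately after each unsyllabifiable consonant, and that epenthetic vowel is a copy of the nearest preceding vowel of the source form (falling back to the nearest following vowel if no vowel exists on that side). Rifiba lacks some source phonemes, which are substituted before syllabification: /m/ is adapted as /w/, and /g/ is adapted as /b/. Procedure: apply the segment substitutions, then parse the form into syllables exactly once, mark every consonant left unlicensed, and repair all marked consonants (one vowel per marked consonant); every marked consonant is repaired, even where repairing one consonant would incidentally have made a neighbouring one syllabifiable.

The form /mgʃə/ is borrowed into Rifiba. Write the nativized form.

wəbəʃə

Substitution: /m/ → /w/, /g/ → /b/, giving /wbʃə/.
Under (C)V(C), the unsyllabifiable consonants are /w/, /b/ (at most one coda consonant is licensed; onsets are limited to one consonant).
Epenthesis after each stranded consonant: /w/ → /wə/, /b/ → /bə/.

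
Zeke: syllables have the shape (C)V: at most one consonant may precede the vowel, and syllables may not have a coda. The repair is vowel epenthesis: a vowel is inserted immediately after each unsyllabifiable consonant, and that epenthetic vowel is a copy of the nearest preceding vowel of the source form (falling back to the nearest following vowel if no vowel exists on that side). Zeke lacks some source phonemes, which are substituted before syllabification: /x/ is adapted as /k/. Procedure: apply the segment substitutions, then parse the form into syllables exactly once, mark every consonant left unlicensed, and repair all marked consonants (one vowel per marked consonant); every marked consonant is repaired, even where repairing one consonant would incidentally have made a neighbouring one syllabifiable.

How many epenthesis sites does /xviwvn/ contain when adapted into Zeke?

After substitution the input is /kviwvn/.
The unsyllabifiable consonants are /k/, /w/, /v/, /n/; each receives one epenthetic vowel.

4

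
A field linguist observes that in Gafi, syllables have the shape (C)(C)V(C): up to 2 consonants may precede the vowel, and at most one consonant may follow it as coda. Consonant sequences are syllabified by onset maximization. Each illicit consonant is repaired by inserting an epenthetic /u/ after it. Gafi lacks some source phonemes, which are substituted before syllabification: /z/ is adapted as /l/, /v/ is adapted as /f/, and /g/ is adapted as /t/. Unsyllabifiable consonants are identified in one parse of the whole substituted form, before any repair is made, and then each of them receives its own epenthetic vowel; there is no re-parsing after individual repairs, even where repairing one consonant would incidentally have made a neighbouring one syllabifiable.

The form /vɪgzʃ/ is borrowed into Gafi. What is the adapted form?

fɪtluʃu

Substitution: /v/ → /f/, /g/ → /t/, /z/ → /l/, giving /fɪtlʃ/.
Under (C)(C)V(C), the unsyllabifiable consonants are /l/, /ʃ/ (at most one coda consonant is licensed; onsets may contain at most 2 consonants).
Inserting the epenthetic vowel yields /l/ → /lu/, /ʃ/ → /ʃu/.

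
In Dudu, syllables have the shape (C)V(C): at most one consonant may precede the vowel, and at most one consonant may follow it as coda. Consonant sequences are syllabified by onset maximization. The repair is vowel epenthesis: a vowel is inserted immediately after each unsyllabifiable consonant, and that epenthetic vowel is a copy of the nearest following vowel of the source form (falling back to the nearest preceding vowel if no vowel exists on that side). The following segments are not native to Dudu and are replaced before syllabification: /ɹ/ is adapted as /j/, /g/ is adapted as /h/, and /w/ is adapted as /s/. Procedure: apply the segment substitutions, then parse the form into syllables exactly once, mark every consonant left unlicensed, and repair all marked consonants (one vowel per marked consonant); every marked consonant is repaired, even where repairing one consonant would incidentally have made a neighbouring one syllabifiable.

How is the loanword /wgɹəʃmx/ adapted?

səhəjəʃməxə

Substitution: /w/ → /s/, /g/ → /h/, /ɹ/ → /j/, giving /shjəʃmx/.
Syllabifying with onset maximization leaves /s/, /h/, /m/, /x/ stranded (at most one coda consonant is licensed; onsets are limited to one consonant).
Epenthesis after each stranded consonant: /s/ → /sə/, /h/ → /hə/, /m/ → /mə/, /x/ → /xə/.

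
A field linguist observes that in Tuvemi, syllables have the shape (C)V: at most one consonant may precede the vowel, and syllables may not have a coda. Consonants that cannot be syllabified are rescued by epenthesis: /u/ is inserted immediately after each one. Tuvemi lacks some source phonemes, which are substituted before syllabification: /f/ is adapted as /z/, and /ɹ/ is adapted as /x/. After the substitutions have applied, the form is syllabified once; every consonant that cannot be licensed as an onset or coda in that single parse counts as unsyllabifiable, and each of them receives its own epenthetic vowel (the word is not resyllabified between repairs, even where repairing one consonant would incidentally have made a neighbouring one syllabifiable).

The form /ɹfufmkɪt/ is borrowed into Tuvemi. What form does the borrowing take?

xuzuzumukɪtu

Substitution: /ɹ/ → /x/, /f/ → /z/, giving /xzuzmkɪt/.
Under (C)V, the unsyllabifiable consonants are /x/, /z/, /m/, /t/ (no codas are permitted; onsets are limited to one consonant).
Inserting the epenthetic vowel yields /x/ → /xu/, /z/ → /zu/, /m/ → /mu/, /t/ → /tu/.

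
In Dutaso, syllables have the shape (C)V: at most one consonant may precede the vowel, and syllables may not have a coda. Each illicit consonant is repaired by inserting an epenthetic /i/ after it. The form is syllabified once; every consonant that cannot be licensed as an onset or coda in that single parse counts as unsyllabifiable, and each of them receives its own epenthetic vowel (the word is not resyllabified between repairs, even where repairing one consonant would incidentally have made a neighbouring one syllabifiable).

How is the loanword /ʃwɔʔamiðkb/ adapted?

ʃiwɔʔamiðikibi

Under (C)V, the unsyllabifiable consonants are /ʃ/, /ð/, /k/, /b/ (no codas are permitted; onsets are limited to one consonant).
Inserting the epenthetic vowel yields /ʃ/ → /ʃi/, /ð/ → /ði/, /k/ → /ki/, /b/ → /bi/.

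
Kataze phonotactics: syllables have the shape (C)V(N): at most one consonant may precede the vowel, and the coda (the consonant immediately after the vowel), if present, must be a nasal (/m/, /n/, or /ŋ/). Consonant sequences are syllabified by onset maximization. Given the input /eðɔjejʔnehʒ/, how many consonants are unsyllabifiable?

4

Syllabifying with onset maximization leaves /j/, /ʔ/, /h/, /ʒ/ stranded (only a nasal (/m/, /n/, or /ŋ/) is licensed in coda position; onsets are limited to one consonant).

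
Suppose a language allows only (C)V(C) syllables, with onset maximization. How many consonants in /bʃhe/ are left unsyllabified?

Syllabifying with onset maximization leaves /b/, /ʃ/ stranded (at most one coda consonant is licensed; onsets are limited to one consonant).

2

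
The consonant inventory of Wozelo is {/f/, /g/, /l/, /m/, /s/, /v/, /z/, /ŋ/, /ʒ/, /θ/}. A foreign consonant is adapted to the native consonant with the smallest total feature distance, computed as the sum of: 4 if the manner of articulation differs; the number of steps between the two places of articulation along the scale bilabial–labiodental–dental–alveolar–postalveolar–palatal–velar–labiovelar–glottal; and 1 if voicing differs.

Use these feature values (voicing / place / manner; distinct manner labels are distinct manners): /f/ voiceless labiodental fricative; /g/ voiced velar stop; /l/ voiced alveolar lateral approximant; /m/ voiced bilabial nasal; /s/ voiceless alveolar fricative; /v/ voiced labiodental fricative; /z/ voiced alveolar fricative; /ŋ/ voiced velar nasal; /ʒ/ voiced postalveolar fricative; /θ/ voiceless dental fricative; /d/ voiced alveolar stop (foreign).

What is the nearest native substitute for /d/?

/g/ is closest: same manner (stop), place distance 3 (alveolar→velar), same voicing; total 3. Next closest is /l/ at distance 4.

g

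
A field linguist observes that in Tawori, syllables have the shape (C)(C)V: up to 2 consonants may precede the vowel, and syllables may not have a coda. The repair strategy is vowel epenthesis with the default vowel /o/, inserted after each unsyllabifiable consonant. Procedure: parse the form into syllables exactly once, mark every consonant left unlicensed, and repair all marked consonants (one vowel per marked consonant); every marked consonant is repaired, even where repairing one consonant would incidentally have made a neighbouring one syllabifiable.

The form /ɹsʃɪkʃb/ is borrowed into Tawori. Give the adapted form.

The consonants /ɹ/, /k/, /ʃ/, /b/ cannot be parsed into a legal (C)(C)V syllable (no codas are permitted; onsets may contain at most 2 consonants).
Epenthesis after each stranded consonant: /ɹ/ → /ɹo/, /k/ → /ko/, /ʃ/ → /ʃo/, /b/ → /bo/.

ɹosʃɪkoʃobo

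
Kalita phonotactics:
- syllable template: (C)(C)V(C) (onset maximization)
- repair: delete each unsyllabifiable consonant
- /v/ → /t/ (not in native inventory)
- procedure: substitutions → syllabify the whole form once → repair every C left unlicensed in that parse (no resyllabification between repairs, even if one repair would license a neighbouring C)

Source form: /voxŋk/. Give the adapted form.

tox

Substitution: /v/ → /t/, giving /toxŋk/.
Syllabifying with onset maximization leaves /ŋ/, /k/ stranded (at most one coda consonant is licensed; onsets may contain at most 2 consonants).
Deletion applies to /ŋ/, /k/.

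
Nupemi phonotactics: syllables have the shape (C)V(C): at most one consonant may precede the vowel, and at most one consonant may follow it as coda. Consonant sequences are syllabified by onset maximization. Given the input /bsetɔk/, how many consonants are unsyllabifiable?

1

Under (C)V(C), the unsyllabifiable consonants are /b/ (at most one coda consonant is licensed; onsets are limited to one consonant).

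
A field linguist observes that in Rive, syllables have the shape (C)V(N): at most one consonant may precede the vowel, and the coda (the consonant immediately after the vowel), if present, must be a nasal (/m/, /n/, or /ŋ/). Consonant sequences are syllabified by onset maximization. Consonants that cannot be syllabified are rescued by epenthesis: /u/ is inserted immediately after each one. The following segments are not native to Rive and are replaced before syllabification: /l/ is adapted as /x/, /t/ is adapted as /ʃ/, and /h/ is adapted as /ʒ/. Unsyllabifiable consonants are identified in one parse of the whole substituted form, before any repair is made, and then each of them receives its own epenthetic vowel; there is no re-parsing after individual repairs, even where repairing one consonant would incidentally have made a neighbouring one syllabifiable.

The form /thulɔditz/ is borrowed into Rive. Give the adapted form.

ʃuʒuxɔdiʃuzu

Substitution: /t/ → /ʃ/, /h/ → /ʒ/, /l/ → /x/, giving /ʃʒuxɔdiʃz/.
Under (C)V(N), the unsyllabifiable consonants are /ʃ/, /ʃ/, /z/ (only a nasal (/m/, /n/, or /ŋ/) is licensed in coda position; onsets are limited to one consonant).
Each unlicensed consonant becomes the onset of a new syllable: /ʃ/ → /ʃu/, /ʃ/ → /ʃu/, /z/ → /zu/.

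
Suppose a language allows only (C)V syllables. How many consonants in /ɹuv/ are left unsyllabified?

1

Under (C)V, the unsyllabifiable consonants are /v/ (no codas are permitted; onsets are limited to one consonant).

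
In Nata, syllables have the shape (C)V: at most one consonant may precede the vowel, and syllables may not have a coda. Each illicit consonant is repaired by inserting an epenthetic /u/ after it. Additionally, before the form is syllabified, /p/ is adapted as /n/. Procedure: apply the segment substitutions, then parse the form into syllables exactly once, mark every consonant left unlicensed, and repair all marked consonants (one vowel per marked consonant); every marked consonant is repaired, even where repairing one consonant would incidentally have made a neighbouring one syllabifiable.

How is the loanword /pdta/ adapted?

nuduta

Substitution: /p/ → /n/, giving /ndta/.
Under (C)V, the unsyllabifiable consonants are /n/, /d/ (no codas are permitted; onsets are limited to one consonant).
Inserting the epenthetic vowel yields /n/ → /nu/, /d/ → /du/.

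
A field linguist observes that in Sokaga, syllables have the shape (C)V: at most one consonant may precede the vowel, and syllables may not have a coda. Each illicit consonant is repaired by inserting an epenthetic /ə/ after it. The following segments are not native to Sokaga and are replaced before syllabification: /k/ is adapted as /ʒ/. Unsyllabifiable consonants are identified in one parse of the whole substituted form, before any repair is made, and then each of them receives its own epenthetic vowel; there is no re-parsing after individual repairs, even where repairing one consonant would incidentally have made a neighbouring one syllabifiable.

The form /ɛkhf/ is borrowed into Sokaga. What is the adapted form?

Substitution: /k/ → /ʒ/, giving /ɛʒhf/.
Under (C)V, the unsyllabifiable consonants are /ʒ/, /h/, /f/ (no codas are permitted; onsets are limited to one consonant).
Inserting the epenthetic vowel yields /ʒ/ → /ʒə/, /h/ → /hə/, /f/ → /fə/.

ɛʒəhəfə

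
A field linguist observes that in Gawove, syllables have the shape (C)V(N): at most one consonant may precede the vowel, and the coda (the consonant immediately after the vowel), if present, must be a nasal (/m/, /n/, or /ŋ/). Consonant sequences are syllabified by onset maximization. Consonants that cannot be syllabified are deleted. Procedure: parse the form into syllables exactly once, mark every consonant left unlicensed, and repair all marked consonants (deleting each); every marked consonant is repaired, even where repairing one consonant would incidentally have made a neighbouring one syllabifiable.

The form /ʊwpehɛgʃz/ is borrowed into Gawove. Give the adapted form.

Syllabifying with onset maximization leaves /w/, /g/, /ʃ/, /z/ stranded (only a nasal (/m/, /n/, or /ŋ/) is licensed in coda position; onsets are limited to one consonant).
Deletion applies to /w/, /g/, /ʃ/, /z/.

ʊpehɛ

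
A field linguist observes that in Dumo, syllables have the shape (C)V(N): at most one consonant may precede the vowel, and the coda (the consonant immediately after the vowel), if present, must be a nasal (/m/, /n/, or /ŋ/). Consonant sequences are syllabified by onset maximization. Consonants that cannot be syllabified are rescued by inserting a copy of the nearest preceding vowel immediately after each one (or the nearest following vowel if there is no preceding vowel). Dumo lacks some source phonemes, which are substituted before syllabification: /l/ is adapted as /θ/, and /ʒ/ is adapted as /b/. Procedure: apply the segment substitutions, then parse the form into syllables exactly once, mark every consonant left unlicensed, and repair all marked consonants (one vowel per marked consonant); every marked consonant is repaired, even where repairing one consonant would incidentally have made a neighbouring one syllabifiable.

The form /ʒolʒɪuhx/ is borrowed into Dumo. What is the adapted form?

Substitution: /ʒ/ → /b/, /l/ → /θ/, giving /boθbɪuhx/.
Under (C)V(N), the unsyllabifiable consonants are /θ/, /h/, /x/ (only a nasal (/m/, /n/, or /ŋ/) is licensed in coda position; onsets are limited to one consonant).
Each unlicensed consonant becomes the onset of a new syllable: /θ/ → /θo/, /h/ → /hu/, /x/ → /xu/.

boθobɪuhuxu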